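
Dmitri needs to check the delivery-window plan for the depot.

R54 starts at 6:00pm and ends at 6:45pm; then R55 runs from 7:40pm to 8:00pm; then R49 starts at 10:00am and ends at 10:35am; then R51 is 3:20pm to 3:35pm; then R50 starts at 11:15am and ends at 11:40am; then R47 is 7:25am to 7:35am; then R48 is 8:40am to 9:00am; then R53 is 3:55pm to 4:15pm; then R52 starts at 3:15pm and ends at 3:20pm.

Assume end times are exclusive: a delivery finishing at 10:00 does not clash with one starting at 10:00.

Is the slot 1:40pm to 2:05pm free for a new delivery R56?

R47: ends 7:35am at or before R56 starts 1:40pm → clear.
R48: ends 9:00am at or before R56 starts 1:40pm → clear.
R49: ends 10:35am at or before R56 starts 1:40pm → clear.
R50: ends 11:40am at or before R56 starts 1:40pm → clear.
R52: starts 3:15pm at or after R56 ends 2:05pm → clear.
R51: starts 3:20pm at or after R56 ends 2:05pm → clear.
R53: starts 3:55pm at or after R56 ends 2:05pm → clear.
R54: starts 6:00pm at or after R56 ends 2:05pm → clear.
R55: starts 7:40pm at or after R56 ends 2:05pm → clear.

Yes — the slot is free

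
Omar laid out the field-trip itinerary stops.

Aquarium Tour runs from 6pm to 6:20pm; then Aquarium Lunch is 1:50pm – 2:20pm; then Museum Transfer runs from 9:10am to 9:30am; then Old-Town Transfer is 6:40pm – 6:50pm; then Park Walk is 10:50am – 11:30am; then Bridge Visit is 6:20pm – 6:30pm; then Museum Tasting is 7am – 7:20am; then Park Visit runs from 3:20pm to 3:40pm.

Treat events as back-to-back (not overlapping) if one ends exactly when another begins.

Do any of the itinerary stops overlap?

Check each pair: they overlap iff neither finishes before the other starts.
Sorted by start: Museum Tasting, Museum Transfer, Park Walk, Aquarium Lunch, Park Visit, Aquarium Tour, Bridge Visit, Old-Town Transfer.
Museum Transfer starts after Museum Tasting ends, so Museum Tasting has no further overlaps.
Park Walk starts after Museum Transfer ends, so Museum Transfer has no further overlaps.
Aquarium Lunch starts after Park Walk ends, so Park Walk has no further overlaps.
Park Visit starts after Aquarium Lunch ends, so Aquarium Lunch has no further overlaps.
Aquarium Tour starts after Park Visit ends, so Park Visit has no further overlaps.
Bridge Visit starts exactly when Aquarium Tour ends (back-to-back, no overlap), so Aquarium Tour has no further overlaps.
Old-Town Transfer starts after Bridge Visit ends.
Every pair is clear; the schedule has no overlaps.

No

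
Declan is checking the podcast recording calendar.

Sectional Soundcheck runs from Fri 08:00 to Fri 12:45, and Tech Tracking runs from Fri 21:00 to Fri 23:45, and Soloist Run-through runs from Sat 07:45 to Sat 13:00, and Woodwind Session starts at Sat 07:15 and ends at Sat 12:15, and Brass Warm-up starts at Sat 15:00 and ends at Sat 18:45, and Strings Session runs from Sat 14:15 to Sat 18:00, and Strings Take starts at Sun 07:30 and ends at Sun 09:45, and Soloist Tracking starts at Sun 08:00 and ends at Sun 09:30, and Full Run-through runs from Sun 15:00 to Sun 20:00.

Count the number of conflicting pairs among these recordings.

Sorted by start: Sectional Soundcheck, Tech Tracking, Woodwind Session, Soloist Run-through, Strings Session, Brass Warm-up, Strings Take, Soloist Tracking, Full Run-through.
Tech Tracking starts after Sectional Soundcheck ends, so Sectional Soundcheck has no further overlaps.
Woodwind Session starts after Tech Tracking ends, so Tech Tracking has no further overlaps.
Soloist Run-through starts before Woodwind Session ends → Woodwind Session and Soloist Run-through overlap.
Strings Session starts after Woodwind Session ends, so Woodwind Session has no further overlaps.
Strings Session starts after Soloist Run-through ends, so Soloist Run-through has no further overlaps.
Brass Warm-up starts before Strings Session ends → Strings Session and Brass Warm-up overlap.
Strings Take starts after Strings Session ends, so Strings Session has no further overlaps.
Strings Take starts after Brass Warm-up ends, so Brass Warm-up has no further overlaps.
Soloist Tracking starts before Strings Take ends → Strings Take and Soloist Tracking overlap.
Full Run-through starts after Strings Take ends.
Full Run-through starts after Soloist Tracking ends.
Overlapping pairs: Brass Warm-up & Strings Session, Soloist Run-through & Woodwind Session, Soloist Tracking & Strings Take — 3 in total.

3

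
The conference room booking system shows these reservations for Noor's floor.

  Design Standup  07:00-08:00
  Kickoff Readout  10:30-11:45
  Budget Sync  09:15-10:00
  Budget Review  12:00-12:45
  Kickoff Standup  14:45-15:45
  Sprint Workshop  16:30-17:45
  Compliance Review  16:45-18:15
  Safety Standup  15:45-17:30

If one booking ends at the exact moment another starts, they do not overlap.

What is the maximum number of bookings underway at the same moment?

3

Walk through starts and ends in time order (an end at T is processed before a start at T):
07:00 start Design Standup → 1
08:00 end Design Standup → 0
09:15 start Budget Sync → 1
10:00 end Budget Sync → 0
10:30 start Kickoff Readout → 1
11:45 end Kickoff Readout → 0
12:00 start Budget Review → 1
12:45 end Budget Review → 0
14:45 start Kickoff Standup → 1
15:45 end Kickoff Standup → 0
15:45 start Safety Standup → 1
16:30 start Sprint Workshop → 2
16:45 start Compliance Review → 3
17:30 end Safety Standup → 2
17:45 end Sprint Workshop → 1
18:15 end Compliance Review → 0
Peak is 3, at 16:45 (Compliance Review, Safety Standup, Sprint Workshop).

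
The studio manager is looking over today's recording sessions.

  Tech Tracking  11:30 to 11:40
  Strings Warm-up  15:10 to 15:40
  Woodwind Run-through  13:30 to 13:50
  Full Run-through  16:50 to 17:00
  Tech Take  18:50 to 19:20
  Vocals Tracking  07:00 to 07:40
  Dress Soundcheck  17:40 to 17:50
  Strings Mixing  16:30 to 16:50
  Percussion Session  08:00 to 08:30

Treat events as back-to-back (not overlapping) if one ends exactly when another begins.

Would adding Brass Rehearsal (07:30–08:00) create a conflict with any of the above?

Yes — it overlaps Vocals Tracking

Vocals Tracking: starts 07:00 before Brass Rehearsal ends 08:00, and ends 07:40 after Brass Rehearsal starts 07:30 → overlap.
Percussion Session: starts 08:00 at or after Brass Rehearsal ends 08:00 → clear.
Tech Tracking: starts 11:30 at or after Brass Rehearsal ends 08:00 → clear.
Woodwind Run-through: starts 13:30 at or after Brass Rehearsal ends 08:00 → clear.
Strings Warm-up: starts 15:10 at or after Brass Rehearsal ends 08:00 → clear.
Strings Mixing: starts 16:30 at or after Brass Rehearsal ends 08:00 → clear.
Full Run-through: starts 16:50 at or after Brass Rehearsal ends 08:00 → clear.
Dress Soundcheck: starts 17:40 at or after Brass Rehearsal ends 08:00 → clear.
Tech Take: starts 18:50 at or after Brass Rehearsal ends 08:00 → clear.
Brass Rehearsal overlaps Vocals Tracking.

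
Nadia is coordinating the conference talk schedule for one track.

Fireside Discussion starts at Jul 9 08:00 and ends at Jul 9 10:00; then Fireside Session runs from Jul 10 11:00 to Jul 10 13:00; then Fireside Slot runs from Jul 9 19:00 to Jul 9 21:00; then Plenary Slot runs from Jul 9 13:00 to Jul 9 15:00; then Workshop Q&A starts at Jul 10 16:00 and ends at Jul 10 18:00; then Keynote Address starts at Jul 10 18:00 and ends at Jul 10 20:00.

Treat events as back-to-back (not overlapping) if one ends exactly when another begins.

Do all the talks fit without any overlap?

Two intervals overlap when each starts before the other ends.
Sorted by start: Fireside Discussion, Plenary Slot, Fireside Slot, Fireside Session, Workshop Q&A, Keynote Address.
Plenary Slot starts after Fireside Discussion ends, so Fireside Discussion has no further overlaps.
Fireside Slot starts after Plenary Slot ends, so Plenary Slot has no further overlaps.
Fireside Session starts after Fireside Slot ends, so Fireside Slot has no further overlaps.
Workshop Q&A starts after Fireside Session ends, so Fireside Session has no further overlaps.
Keynote Address starts exactly when Workshop Q&A ends (back-to-back, no overlap).
Every pair is clear; the schedule has no overlaps.

Yes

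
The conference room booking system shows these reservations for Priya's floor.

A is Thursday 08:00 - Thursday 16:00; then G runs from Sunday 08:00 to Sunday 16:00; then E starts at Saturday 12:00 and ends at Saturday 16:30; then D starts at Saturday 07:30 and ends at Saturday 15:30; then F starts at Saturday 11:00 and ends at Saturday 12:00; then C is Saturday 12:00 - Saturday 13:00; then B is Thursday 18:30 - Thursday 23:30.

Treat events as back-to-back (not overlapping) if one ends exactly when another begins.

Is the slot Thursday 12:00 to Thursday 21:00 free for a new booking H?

No — it overlaps A, B

A: starts Thursday 08:00 before H ends Thursday 21:00, and ends Thursday 16:00 after H starts Thursday 12:00 → overlap.
B: starts Thursday 18:30 before H ends Thursday 21:00, and ends Thursday 23:30 after H starts Thursday 12:00 → overlap.
D: starts Saturday 07:30 at or after H ends Thursday 21:00 → clear.
F: starts Saturday 11:00 at or after H ends Thursday 21:00 → clear.
C: starts Saturday 12:00 at or after H ends Thursday 21:00 → clear.
E: starts Saturday 12:00 at or after H ends Thursday 21:00 → clear.
G: starts Sunday 08:00 at or after H ends Thursday 21:00 → clear.
H overlaps A, B.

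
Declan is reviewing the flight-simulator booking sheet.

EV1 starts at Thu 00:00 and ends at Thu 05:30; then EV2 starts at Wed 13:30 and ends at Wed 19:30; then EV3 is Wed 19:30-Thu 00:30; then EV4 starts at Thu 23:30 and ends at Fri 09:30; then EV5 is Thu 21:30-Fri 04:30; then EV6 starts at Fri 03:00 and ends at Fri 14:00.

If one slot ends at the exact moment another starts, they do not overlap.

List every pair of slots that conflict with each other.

EV1 & EV3, EV4 & EV5, EV4 & EV6, EV5 & EV6

Check each pair: they overlap iff neither finishes before the other starts.
Sorted by start: EV2, EV3, EV1, EV5, EV4, EV6.
EV3 starts exactly when EV2 ends (back-to-back, no overlap), so nothing later overlaps EV2 either.
EV1 starts before EV3 ends → EV3 and EV1 overlap.
EV5 starts after EV3 ends, so nothing later overlaps EV3 either.
EV5 starts after EV1 ends, so nothing later overlaps EV1 either.
EV4 starts before EV5 ends → EV5 and EV4 overlap.
EV6 starts before EV5 ends → EV5 and EV6 overlap.
EV6 starts before EV4 ends → EV4 and EV6 overlap.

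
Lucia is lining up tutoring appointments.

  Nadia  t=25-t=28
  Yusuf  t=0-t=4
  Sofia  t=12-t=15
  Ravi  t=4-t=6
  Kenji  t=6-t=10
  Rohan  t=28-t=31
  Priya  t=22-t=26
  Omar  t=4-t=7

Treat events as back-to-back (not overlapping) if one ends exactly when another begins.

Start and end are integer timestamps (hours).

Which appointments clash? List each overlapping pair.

Kenji & Omar, Nadia & Priya, Omar & Ravi

Sorted by start: Yusuf, Ravi, Omar, Kenji, Sofia, Priya, Nadia, Rohan.
Ravi starts exactly when Yusuf ends (back-to-back, no overlap); Yusuf is clear from here.
Omar starts before Ravi ends → Ravi and Omar overlap.
Kenji starts exactly when Ravi ends (back-to-back, no overlap); Ravi is clear from here.
Kenji starts before Omar ends → Omar and Kenji overlap.
Sofia starts after Omar ends; Omar is clear from here.
Sofia starts after Kenji ends; Kenji is clear from here.
Priya starts after Sofia ends; Sofia is clear from here.
Nadia starts before Priya ends → Priya and Nadia overlap.
Rohan starts after Priya ends.
Rohan starts exactly when Nadia ends (back-to-back, no overlap).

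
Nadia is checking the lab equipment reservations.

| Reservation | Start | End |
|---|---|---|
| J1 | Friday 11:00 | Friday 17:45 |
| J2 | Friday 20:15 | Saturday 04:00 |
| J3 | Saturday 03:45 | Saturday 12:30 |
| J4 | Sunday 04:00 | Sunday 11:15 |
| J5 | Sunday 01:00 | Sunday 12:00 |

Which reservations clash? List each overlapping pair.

J2 & J3, J4 & J5

Two intervals overlap when each starts before the other ends.
Sorted by start: J1, J2, J3, J5, J4.
J2 starts after J1 ends, so nothing later overlaps J1 either.
J3 starts before J2 ends → J2 and J3 overlap.
J5 starts after J2 ends, so nothing later overlaps J2 either.
J5 starts after J3 ends, so nothing later overlaps J3 either.
J4 starts before J5 ends → J5 and J4 overlap.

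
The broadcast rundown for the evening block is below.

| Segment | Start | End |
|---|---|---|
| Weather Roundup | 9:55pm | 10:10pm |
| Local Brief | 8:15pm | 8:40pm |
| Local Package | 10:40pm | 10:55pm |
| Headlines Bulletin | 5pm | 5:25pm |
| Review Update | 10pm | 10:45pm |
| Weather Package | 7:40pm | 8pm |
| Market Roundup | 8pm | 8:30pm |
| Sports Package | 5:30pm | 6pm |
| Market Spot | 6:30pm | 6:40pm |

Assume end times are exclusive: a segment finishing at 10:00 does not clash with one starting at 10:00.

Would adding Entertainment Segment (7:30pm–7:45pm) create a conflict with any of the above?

Headlines Bulletin: ends 5:25pm at or before Entertainment Segment starts 7:30pm → clear.
Sports Package: ends 6pm at or before Entertainment Segment starts 7:30pm → clear.
Market Spot: ends 6:40pm at or before Entertainment Segment starts 7:30pm → clear.
Weather Package: starts 7:40pm before Entertainment Segment ends 7:45pm, and ends 8pm after Entertainment Segment starts 7:30pm → overlap.
Market Roundup: starts 8pm at or after Entertainment Segment ends 7:45pm → clear.
Local Brief: starts 8:15pm at or after Entertainment Segment ends 7:45pm → clear.
Weather Roundup: starts 9:55pm at or after Entertainment Segment ends 7:45pm → clear.
Review Update: starts 10pm at or after Entertainment Segment ends 7:45pm → clear.
Local Package: starts 10:40pm at or after Entertainment Segment ends 7:45pm → clear.
Entertainment Segment overlaps Weather Package.

Yes — it overlaps Weather Package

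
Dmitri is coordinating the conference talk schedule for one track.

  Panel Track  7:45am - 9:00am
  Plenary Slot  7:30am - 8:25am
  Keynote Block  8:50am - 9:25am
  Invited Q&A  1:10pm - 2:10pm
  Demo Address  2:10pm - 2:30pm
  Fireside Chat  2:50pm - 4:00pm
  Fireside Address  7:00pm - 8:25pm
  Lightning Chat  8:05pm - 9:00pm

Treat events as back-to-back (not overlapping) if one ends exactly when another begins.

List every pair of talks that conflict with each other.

Fireside Address & Lightning Chat, Keynote Block & Panel Track, Panel Track & Plenary Slot

Sorted by start: Plenary Slot, Panel Track, Keynote Block, Invited Q&A, Demo Address, Fireside Chat, Fireside Address, Lightning Chat.
Panel Track starts before Plenary Slot ends → Plenary Slot and Panel Track overlap.
Keynote Block starts after Plenary Slot ends, so nothing later overlaps Plenary Slot either.
Keynote Block starts before Panel Track ends → Panel Track and Keynote Block overlap.
Invited Q&A starts after Panel Track ends, so nothing later overlaps Panel Track either.
Invited Q&A starts after Keynote Block ends, so nothing later overlaps Keynote Block either.
Demo Address starts exactly when Invited Q&A ends (back-to-back, no overlap), so nothing later overlaps Invited Q&A either.
Fireside Chat starts after Demo Address ends, so nothing later overlaps Demo Address either.
Fireside Address starts after Fireside Chat ends, so nothing later overlaps Fireside Chat either.
Lightning Chat starts before Fireside Address ends → Fireside Address and Lightning Chat overlap.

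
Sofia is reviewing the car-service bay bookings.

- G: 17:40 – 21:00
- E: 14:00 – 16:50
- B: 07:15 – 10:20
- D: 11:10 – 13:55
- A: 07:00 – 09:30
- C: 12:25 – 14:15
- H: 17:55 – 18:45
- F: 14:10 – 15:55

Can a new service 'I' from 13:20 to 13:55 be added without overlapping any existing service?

No — it overlaps C, D

A: ends 09:30 at or before I starts 13:20 → clear.
B: ends 10:20 at or before I starts 13:20 → clear.
D: starts 11:10 before I ends 13:55, and ends 13:55 after I starts 13:20 → overlap.
C: starts 12:25 before I ends 13:55, and ends 14:15 after I starts 13:20 → overlap.
E: starts 14:00 at or after I ends 13:55 → clear.
F: starts 14:10 at or after I ends 13:55 → clear.
G: starts 17:40 at or after I ends 13:55 → clear.
H: starts 17:55 at or after I ends 13:55 → clear.
I overlaps C, D.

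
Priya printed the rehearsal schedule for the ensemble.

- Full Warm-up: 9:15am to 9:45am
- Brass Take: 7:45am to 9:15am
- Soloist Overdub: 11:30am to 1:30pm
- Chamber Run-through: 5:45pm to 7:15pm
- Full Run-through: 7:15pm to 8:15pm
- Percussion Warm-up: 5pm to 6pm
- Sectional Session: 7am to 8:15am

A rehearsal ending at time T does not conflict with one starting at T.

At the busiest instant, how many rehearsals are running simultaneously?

2

Walk through starts and ends in time order (an end at T is processed before a start at T):
7am start Sectional Session → 1
7:45am start Brass Take → 2
8:15am end Sectional Session → 1
9:15am end Brass Take → 0
9:15am start Full Warm-up → 1
9:45am end Full Warm-up → 0
11:30am start Soloist Overdub → 1
1:30pm end Soloist Overdub → 0
5pm start Percussion Warm-up → 1
5:45pm start Chamber Run-through → 2
6pm end Percussion Warm-up → 1
7:15pm end Chamber Run-through → 0
7:15pm start Full Run-through → 1
8:15pm end Full Run-through → 0
Peak is 2, at 7:45am (Brass Take, Sectional Session).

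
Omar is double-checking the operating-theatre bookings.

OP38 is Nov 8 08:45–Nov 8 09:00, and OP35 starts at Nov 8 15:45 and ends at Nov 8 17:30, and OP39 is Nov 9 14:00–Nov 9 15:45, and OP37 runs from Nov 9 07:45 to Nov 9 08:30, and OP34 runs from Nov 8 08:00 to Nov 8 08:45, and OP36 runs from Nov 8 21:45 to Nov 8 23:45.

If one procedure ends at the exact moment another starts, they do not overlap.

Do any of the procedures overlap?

Sorted by start: OP34, OP38, OP35, OP36, OP37, OP39.
OP38 starts exactly when OP34 ends (back-to-back, no overlap), so nothing later overlaps OP34 either.
OP35 starts after OP38 ends, so nothing later overlaps OP38 either.
OP36 starts after OP35 ends, so nothing later overlaps OP35 either.
OP37 starts after OP36 ends, so nothing later overlaps OP36 either.
OP39 starts after OP37 ends.
Every pair is clear; the schedule has no overlaps.

No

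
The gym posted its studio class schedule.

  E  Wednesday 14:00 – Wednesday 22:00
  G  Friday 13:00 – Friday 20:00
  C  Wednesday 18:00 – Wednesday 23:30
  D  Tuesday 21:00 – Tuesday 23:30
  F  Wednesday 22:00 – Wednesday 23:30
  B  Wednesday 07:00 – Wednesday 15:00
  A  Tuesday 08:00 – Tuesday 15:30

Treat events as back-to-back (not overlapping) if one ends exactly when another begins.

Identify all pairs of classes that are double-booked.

B & E, C & E, C & F

Sorted by start: A, D, B, E, C, F, G.
D starts after A ends, so A has no further overlaps.
B starts after D ends, so D has no further overlaps.
E starts before B ends → B and E overlap.
C starts after B ends, so B has no further overlaps.
C starts before E ends → E and C overlap.
F starts exactly when E ends (back-to-back, no overlap), so E has no further overlaps.
F starts before C ends → C and F overlap.
G starts after C ends.
G starts after F ends.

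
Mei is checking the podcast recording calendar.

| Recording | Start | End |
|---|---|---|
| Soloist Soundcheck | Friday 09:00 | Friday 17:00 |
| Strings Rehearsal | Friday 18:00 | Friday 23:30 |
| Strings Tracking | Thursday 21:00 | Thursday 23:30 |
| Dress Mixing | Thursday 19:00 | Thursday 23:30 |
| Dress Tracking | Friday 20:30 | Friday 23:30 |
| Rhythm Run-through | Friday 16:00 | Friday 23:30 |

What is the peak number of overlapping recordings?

Walk through starts and ends in time order (an end at T is processed before a start at T):
Thursday 19:00 start Dress Mixing → 1
Thursday 21:00 start Strings Tracking → 2
Thursday 23:30 end Dress Mixing → 1
Thursday 23:30 end Strings Tracking → 0
Friday 09:00 start Soloist Soundcheck → 1
Friday 16:00 start Rhythm Run-through → 2
Friday 17:00 end Soloist Soundcheck → 1
Friday 18:00 start Strings Rehearsal → 2
Friday 20:30 start Dress Tracking → 3
Friday 23:30 end Dress Tracking → 2
Friday 23:30 end Rhythm Run-through → 1
Friday 23:30 end Strings Rehearsal → 0
Peak is 3, at Friday 20:30 (Dress Tracking, Rhythm Run-through, Strings Rehearsal).

3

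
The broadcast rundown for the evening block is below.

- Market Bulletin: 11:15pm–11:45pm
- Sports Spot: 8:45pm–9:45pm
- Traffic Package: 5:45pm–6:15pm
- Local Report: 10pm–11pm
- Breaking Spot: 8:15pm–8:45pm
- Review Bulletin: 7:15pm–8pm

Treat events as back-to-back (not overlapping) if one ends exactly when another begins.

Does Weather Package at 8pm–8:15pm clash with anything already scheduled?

Traffic Package: ends 6:15pm at or before Weather Package starts 8pm → clear.
Review Bulletin: ends 8pm at or before Weather Package starts 8pm → clear.
Breaking Spot: starts 8:15pm at or after Weather Package ends 8:15pm → clear.
Sports Spot: starts 8:45pm at or after Weather Package ends 8:15pm → clear.
Local Report: starts 10pm at or after Weather Package ends 8:15pm → clear.
Market Bulletin: starts 11:15pm at or after Weather Package ends 8:15pm → clear.

No — it doesn't clash with anything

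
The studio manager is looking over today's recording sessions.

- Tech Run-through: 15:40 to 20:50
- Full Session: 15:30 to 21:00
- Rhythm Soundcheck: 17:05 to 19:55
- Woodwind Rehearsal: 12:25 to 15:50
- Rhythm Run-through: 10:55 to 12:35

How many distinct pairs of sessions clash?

Sorted by start: Rhythm Run-through, Woodwind Rehearsal, Full Session, Tech Run-through, Rhythm Soundcheck.
Woodwind Rehearsal starts before Rhythm Run-through ends → Rhythm Run-through and Woodwind Rehearsal overlap.
Full Session starts after Rhythm Run-through ends; Rhythm Run-through is clear from here.
Full Session starts before Woodwind Rehearsal ends → Woodwind Rehearsal and Full Session overlap.
Tech Run-through starts before Woodwind Rehearsal ends → Woodwind Rehearsal and Tech Run-through overlap.
Rhythm Soundcheck starts after Woodwind Rehearsal ends.
Tech Run-through starts before Full Session ends → Full Session and Tech Run-through overlap.
Rhythm Soundcheck starts before Full Session ends → Full Session and Rhythm Soundcheck overlap.
Rhythm Soundcheck starts before Tech Run-through ends → Tech Run-through and Rhythm Soundcheck overlap.
Overlapping pairs: Full Session & Rhythm Soundcheck, Full Session & Tech Run-through, Full Session & Woodwind Rehearsal, Rhythm Run-through & Woodwind Rehearsal, Rhythm Soundcheck & Tech Run-through, Tech Run-through & Woodwind Rehearsal — 6 in total.

6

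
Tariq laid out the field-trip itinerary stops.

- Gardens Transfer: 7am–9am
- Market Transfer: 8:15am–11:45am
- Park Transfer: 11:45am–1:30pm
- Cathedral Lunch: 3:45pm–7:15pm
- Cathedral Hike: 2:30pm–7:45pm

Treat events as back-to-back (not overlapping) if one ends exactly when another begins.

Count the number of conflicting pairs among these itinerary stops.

2

Check each pair: they overlap iff neither finishes before the other starts.
Sorted by start: Gardens Transfer, Market Transfer, Park Transfer, Cathedral Hike, Cathedral Lunch.
Market Transfer starts before Gardens Transfer ends → Gardens Transfer and Market Transfer overlap.
Park Transfer starts after Gardens Transfer ends, so nothing later overlaps Gardens Transfer either.
Park Transfer starts exactly when Market Transfer ends (back-to-back, no overlap), so nothing later overlaps Market Transfer either.
Cathedral Hike starts after Park Transfer ends, so nothing later overlaps Park Transfer either.
Cathedral Lunch starts before Cathedral Hike ends → Cathedral Hike and Cathedral Lunch overlap.
Overlapping pairs: Cathedral Hike & Cathedral Lunch, Gardens Transfer & Market Transfer — 2 in total.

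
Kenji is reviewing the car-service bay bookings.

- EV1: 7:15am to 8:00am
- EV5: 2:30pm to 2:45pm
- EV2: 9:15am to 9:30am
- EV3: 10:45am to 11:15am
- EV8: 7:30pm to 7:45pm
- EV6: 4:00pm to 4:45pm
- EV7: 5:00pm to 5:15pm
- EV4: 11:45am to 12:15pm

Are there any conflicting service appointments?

Two intervals overlap when each starts before the other ends.
Sorted by start: EV1, EV2, EV3, EV4, EV5, EV6, EV7, EV8.
EV2 starts after EV1 ends, so nothing later overlaps EV1 either.
EV3 starts after EV2 ends, so nothing later overlaps EV2 either.
EV4 starts after EV3 ends, so nothing later overlaps EV3 either.
EV5 starts after EV4 ends, so nothing later overlaps EV4 either.
EV6 starts after EV5 ends, so nothing later overlaps EV5 either.
EV7 starts after EV6 ends, so nothing later overlaps EV6 either.
EV8 starts after EV7 ends.
Every pair is clear; the schedule has no overlaps.

No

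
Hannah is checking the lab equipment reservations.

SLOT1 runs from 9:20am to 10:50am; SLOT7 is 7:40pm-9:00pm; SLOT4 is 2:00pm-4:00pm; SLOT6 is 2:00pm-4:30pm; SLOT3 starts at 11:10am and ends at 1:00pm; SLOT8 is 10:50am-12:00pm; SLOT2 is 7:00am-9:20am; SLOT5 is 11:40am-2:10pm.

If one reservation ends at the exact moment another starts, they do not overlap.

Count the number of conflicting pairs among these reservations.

6

Sorted by start: SLOT2, SLOT1, SLOT8, SLOT3, SLOT5, SLOT4, SLOT6, SLOT7.
SLOT1 starts exactly when SLOT2 ends (back-to-back, no overlap), so nothing later overlaps SLOT2 either.
SLOT8 starts exactly when SLOT1 ends (back-to-back, no overlap), so nothing later overlaps SLOT1 either.
SLOT3 starts before SLOT8 ends → SLOT8 and SLOT3 overlap.
SLOT5 starts before SLOT8 ends → SLOT8 and SLOT5 overlap.
SLOT4 starts after SLOT8 ends, so nothing later overlaps SLOT8 either.
SLOT5 starts before SLOT3 ends → SLOT3 and SLOT5 overlap.
SLOT4 starts after SLOT3 ends, so nothing later overlaps SLOT3 either.
SLOT4 starts before SLOT5 ends → SLOT5 and SLOT4 overlap.
SLOT6 starts before SLOT5 ends → SLOT5 and SLOT6 overlap.
SLOT7 starts after SLOT5 ends.
SLOT6 starts before SLOT4 ends → SLOT4 and SLOT6 overlap.
SLOT7 starts after SLOT4 ends.
SLOT7 starts after SLOT6 ends.
Overlapping pairs: SLOT3 & SLOT5, SLOT3 & SLOT8, SLOT4 & SLOT5, SLOT4 & SLOT6, SLOT5 & SLOT6, SLOT5 & SLOT8 — 6 in total.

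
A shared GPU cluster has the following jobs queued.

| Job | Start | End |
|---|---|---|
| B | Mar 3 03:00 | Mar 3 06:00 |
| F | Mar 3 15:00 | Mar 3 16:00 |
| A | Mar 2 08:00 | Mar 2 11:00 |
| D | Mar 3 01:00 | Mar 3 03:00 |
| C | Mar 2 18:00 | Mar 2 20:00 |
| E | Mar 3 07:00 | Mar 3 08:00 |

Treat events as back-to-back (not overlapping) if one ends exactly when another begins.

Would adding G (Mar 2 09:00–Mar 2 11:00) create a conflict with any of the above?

Yes — it overlaps A

A: starts Mar 2 08:00 before G ends Mar 2 11:00, and ends Mar 2 11:00 after G starts Mar 2 09:00 → overlap.
C: starts Mar 2 18:00 at or after G ends Mar 2 11:00 → clear.
D: starts Mar 3 01:00 at or after G ends Mar 2 11:00 → clear.
B: starts Mar 3 03:00 at or after G ends Mar 2 11:00 → clear.
E: starts Mar 3 07:00 at or after G ends Mar 2 11:00 → clear.
F: starts Mar 3 15:00 at or after G ends Mar 2 11:00 → clear.
G overlaps A.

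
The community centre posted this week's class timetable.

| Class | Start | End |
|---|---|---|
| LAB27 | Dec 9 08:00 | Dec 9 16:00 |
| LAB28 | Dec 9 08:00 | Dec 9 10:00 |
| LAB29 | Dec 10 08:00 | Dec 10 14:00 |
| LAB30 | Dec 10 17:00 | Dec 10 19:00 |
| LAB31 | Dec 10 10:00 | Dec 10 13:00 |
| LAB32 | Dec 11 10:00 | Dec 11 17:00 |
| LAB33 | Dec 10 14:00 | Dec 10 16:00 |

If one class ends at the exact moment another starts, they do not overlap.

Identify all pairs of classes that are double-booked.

Two intervals overlap when each starts before the other ends.
Sorted by start: LAB27, LAB28, LAB29, LAB31, LAB33, LAB30, LAB32.
LAB28 starts before LAB27 ends → LAB27 and LAB28 overlap.
LAB29 starts after LAB27 ends — done with LAB27.
LAB29 starts after LAB28 ends — done with LAB28.
LAB31 starts before LAB29 ends → LAB29 and LAB31 overlap.
LAB33 starts exactly when LAB29 ends (back-to-back, no overlap) — done with LAB29.
LAB33 starts after LAB31 ends — done with LAB31.
LAB30 starts after LAB33 ends — done with LAB33.
LAB32 starts after LAB30 ends.

LAB27 & LAB28, LAB29 & LAB31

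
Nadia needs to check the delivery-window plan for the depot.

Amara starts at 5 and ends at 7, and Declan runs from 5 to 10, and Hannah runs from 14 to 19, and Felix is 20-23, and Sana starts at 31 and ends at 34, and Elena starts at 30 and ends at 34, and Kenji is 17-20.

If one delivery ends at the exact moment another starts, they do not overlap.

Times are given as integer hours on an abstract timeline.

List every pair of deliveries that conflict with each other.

Amara & Declan, Elena & Sana, Hannah & Kenji

Sorted by start: Amara, Declan, Hannah, Kenji, Felix, Elena, Sana.
Declan starts before Amara ends → Amara and Declan overlap.
Hannah starts after Amara ends, so Amara has no further overlaps.
Hannah starts after Declan ends, so Declan has no further overlaps.
Kenji starts before Hannah ends → Hannah and Kenji overlap.
Felix starts after Hannah ends, so Hannah has no further overlaps.
Felix starts exactly when Kenji ends (back-to-back, no overlap), so Kenji has no further overlaps.
Elena starts after Felix ends, so Felix has no further overlaps.
Sana starts before Elena ends → Elena and Sana overlap.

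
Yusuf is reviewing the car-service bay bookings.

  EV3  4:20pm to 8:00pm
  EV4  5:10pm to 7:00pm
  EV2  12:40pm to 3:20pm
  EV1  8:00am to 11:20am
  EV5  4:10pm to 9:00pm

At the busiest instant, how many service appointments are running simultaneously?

Sweep the timeline, counting +1 at each start and −1 at each end (ends before starts at a tie):
8:00am start EV1 → 1
11:20am end EV1 → 0
12:40pm start EV2 → 1
3:20pm end EV2 → 0
4:10pm start EV5 → 1
4:20pm start EV3 → 2
5:10pm start EV4 → 3
7:00pm end EV4 → 2
8:00pm end EV3 → 1
9:00pm end EV5 → 0
Peak is 3, at 5:10pm (EV3, EV4, EV5).

3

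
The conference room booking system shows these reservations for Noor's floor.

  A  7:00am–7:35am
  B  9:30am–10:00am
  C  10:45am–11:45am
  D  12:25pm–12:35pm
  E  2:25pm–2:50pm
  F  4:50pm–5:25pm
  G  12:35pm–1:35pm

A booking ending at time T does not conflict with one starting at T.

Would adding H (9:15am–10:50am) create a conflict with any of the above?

Yes — it overlaps B, C

A: ends 7:35am at or before H starts 9:15am → clear.
B: starts 9:30am before H ends 10:50am, and ends 10:00am after H starts 9:15am → overlap.
C: starts 10:45am before H ends 10:50am, and ends 11:45am after H starts 9:15am → overlap.
D: starts 12:25pm at or after H ends 10:50am → clear.
G: starts 12:35pm at or after H ends 10:50am → clear.
E: starts 2:25pm at or after H ends 10:50am → clear.
F: starts 4:50pm at or after H ends 10:50am → clear.
H overlaps B, C.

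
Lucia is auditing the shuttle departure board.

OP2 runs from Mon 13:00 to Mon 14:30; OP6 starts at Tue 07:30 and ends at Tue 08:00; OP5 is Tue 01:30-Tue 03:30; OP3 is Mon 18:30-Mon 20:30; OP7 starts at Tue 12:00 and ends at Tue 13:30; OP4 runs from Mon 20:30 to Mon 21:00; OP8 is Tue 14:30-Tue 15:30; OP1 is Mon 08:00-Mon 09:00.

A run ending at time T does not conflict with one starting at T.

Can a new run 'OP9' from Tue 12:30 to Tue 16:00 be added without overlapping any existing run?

No — it overlaps OP7, OP8

OP1: ends Mon 09:00 at or before OP9 starts Tue 12:30 → clear.
OP2: ends Mon 14:30 at or before OP9 starts Tue 12:30 → clear.
OP3: ends Mon 20:30 at or before OP9 starts Tue 12:30 → clear.
OP4: ends Mon 21:00 at or before OP9 starts Tue 12:30 → clear.
OP5: ends Tue 03:30 at or before OP9 starts Tue 12:30 → clear.
OP6: ends Tue 08:00 at or before OP9 starts Tue 12:30 → clear.
OP7: starts Tue 12:00 before OP9 ends Tue 16:00, and ends Tue 13:30 after OP9 starts Tue 12:30 → overlap.
OP8: starts Tue 14:30 before OP9 ends Tue 16:00, and ends Tue 15:30 after OP9 starts Tue 12:30 → overlap.
OP9 overlaps OP7, OP8.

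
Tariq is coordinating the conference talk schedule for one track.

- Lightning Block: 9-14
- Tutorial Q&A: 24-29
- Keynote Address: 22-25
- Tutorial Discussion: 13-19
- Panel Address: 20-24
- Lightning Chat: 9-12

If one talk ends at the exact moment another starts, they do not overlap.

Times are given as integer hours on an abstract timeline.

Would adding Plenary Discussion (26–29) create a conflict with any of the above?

Lightning Block: ends 14 at or before Plenary Discussion starts 26 → clear.
Lightning Chat: ends 12 at or before Plenary Discussion starts 26 → clear.
Tutorial Discussion: ends 19 at or before Plenary Discussion starts 26 → clear.
Panel Address: ends 24 at or before Plenary Discussion starts 26 → clear.
Keynote Address: ends 25 at or before Plenary Discussion starts 26 → clear.
Tutorial Q&A: starts 24 before Plenary Discussion ends 29, and ends 29 after Plenary Discussion starts 26 → overlap.
Plenary Discussion overlaps Tutorial Q&A.

Yes — it overlaps Tutorial Q&A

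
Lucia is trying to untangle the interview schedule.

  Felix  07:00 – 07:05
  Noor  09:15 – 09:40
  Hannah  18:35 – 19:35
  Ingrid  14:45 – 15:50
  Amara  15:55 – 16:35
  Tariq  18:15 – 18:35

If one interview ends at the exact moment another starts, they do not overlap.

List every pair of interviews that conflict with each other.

no conflicts

Two intervals overlap when each starts before the other ends.
Sorted by start: Felix, Noor, Ingrid, Amara, Tariq, Hannah.
Noor starts after Felix ends; Felix is clear from here.
Ingrid starts after Noor ends; Noor is clear from here.
Amara starts after Ingrid ends; Ingrid is clear from here.
Tariq starts after Amara ends; Amara is clear from here.
Hannah starts exactly when Tariq ends (back-to-back, no overlap).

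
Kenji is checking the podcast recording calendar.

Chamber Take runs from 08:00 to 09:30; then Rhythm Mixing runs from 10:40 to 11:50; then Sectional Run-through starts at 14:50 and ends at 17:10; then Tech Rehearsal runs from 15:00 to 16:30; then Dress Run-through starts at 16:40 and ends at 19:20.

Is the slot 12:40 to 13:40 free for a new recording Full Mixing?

Yes — the slot is free

Chamber Take: ends 09:30 at or before Full Mixing starts 12:40 → clear.
Rhythm Mixing: ends 11:50 at or before Full Mixing starts 12:40 → clear.
Sectional Run-through: starts 14:50 at or after Full Mixing ends 13:40 → clear.
Tech Rehearsal: starts 15:00 at or after Full Mixing ends 13:40 → clear.
Dress Run-through: starts 16:40 at or after Full Mixing ends 13:40 → clear.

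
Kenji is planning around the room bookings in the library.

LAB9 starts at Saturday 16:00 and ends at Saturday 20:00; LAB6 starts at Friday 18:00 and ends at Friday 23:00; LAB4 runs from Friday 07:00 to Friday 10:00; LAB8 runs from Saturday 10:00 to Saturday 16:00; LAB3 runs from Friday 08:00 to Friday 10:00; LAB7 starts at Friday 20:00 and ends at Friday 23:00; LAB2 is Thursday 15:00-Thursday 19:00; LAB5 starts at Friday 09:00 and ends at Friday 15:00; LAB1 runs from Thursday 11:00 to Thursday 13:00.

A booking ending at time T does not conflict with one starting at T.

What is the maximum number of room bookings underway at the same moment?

3

Sweep the timeline, counting +1 at each start and −1 at each end (ends before starts at a tie):
Thursday 11:00 start LAB1 → 1
Thursday 13:00 end LAB1 → 0
Thursday 15:00 start LAB2 → 1
Thursday 19:00 end LAB2 → 0
Friday 07:00 start LAB4 → 1
Friday 08:00 start LAB3 → 2
Friday 09:00 start LAB5 → 3
Friday 10:00 end LAB3 → 2
Friday 10:00 end LAB4 → 1
Friday 15:00 end LAB5 → 0
Friday 18:00 start LAB6 → 1
Friday 20:00 start LAB7 → 2
Friday 23:00 end LAB6 → 1
Friday 23:00 end LAB7 → 0
Saturday 10:00 start LAB8 → 1
Saturday 16:00 end LAB8 → 0
Saturday 16:00 start LAB9 → 1
Saturday 20:00 end LAB9 → 0
Peak is 3, at Friday 09:00 (LAB3, LAB4, LAB5).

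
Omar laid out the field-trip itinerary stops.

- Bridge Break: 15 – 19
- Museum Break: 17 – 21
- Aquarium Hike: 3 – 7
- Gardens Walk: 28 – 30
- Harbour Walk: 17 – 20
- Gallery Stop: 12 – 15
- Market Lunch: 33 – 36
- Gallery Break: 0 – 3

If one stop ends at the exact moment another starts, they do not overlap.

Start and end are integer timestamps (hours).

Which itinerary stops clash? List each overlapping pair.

Bridge Break & Harbour Walk, Bridge Break & Museum Break, Harbour Walk & Museum Break

Two intervals overlap when each starts before the other ends.
Sorted by start: Gallery Break, Aquarium Hike, Gallery Stop, Bridge Break, Harbour Walk, Museum Break, Gardens Walk, Market Lunch.
Aquarium Hike starts exactly when Gallery Break ends (back-to-back, no overlap) — done with Gallery Break.
Gallery Stop starts after Aquarium Hike ends — done with Aquarium Hike.
Bridge Break starts exactly when Gallery Stop ends (back-to-back, no overlap) — done with Gallery Stop.
Harbour Walk starts before Bridge Break ends → Bridge Break and Harbour Walk overlap.
Museum Break starts before Bridge Break ends → Bridge Break and Museum Break overlap.
Gardens Walk starts after Bridge Break ends — done with Bridge Break.
Museum Break starts before Harbour Walk ends → Harbour Walk and Museum Break overlap.
Gardens Walk starts after Harbour Walk ends — done with Harbour Walk.
Gardens Walk starts after Museum Break ends — done with Museum Break.
Market Lunch starts after Gardens Walk ends.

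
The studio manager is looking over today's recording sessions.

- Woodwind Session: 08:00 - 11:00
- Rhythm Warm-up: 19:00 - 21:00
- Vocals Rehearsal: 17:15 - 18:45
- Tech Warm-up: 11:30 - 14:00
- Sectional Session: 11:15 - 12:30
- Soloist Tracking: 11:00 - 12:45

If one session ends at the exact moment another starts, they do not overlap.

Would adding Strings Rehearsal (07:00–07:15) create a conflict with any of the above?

No — it doesn't clash with anything

Woodwind Session: starts 08:00 at or after Strings Rehearsal ends 07:15 → clear.
Soloist Tracking: starts 11:00 at or after Strings Rehearsal ends 07:15 → clear.
Sectional Session: starts 11:15 at or after Strings Rehearsal ends 07:15 → clear.
Tech Warm-up: starts 11:30 at or after Strings Rehearsal ends 07:15 → clear.
Vocals Rehearsal: starts 17:15 at or after Strings Rehearsal ends 07:15 → clear.
Rhythm Warm-up: starts 19:00 at or after Strings Rehearsal ends 07:15 → clear.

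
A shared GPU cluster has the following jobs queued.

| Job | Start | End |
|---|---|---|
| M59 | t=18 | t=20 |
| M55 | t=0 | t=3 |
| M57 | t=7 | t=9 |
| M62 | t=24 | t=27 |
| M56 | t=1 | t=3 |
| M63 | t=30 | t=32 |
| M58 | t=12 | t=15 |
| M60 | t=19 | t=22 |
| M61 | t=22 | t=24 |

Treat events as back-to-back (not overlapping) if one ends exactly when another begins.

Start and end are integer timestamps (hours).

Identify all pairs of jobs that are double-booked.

M55 & M56, M59 & M60

Two intervals overlap when each starts before the other ends.
Sorted by start: M55, M56, M57, M58, M59, M60, M61, M62, M63.
M56 starts before M55 ends → M55 and M56 overlap.
M57 starts after M55 ends; M55 is clear from here.
M57 starts after M56 ends; M56 is clear from here.
M58 starts after M57 ends; M57 is clear from here.
M59 starts after M58 ends; M58 is clear from here.
M60 starts before M59 ends → M59 and M60 overlap.
M61 starts after M59 ends; M59 is clear from here.
M61 starts exactly when M60 ends (back-to-back, no overlap); M60 is clear from here.
M62 starts exactly when M61 ends (back-to-back, no overlap); M61 is clear from here.
M63 starts after M62 ends.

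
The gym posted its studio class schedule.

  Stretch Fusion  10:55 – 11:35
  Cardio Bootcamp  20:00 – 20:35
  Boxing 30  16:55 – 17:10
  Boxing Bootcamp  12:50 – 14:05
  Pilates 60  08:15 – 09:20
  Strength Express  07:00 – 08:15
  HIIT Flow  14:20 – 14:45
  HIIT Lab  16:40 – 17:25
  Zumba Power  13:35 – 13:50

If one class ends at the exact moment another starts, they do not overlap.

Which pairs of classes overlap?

Boxing 30 & HIIT Lab, Boxing Bootcamp & Zumba Power

Two intervals overlap when each starts before the other ends.
Sorted by start: Strength Express, Pilates 60, Stretch Fusion, Boxing Bootcamp, Zumba Power, HIIT Flow, HIIT Lab, Boxing 30, Cardio Bootcamp.
Pilates 60 starts exactly when Strength Express ends (back-to-back, no overlap); Strength Express is clear from here.
Stretch Fusion starts after Pilates 60 ends; Pilates 60 is clear from here.
Boxing Bootcamp starts after Stretch Fusion ends; Stretch Fusion is clear from here.
Zumba Power starts before Boxing Bootcamp ends → Boxing Bootcamp and Zumba Power overlap.
HIIT Flow starts after Boxing Bootcamp ends; Boxing Bootcamp is clear from here.
HIIT Flow starts after Zumba Power ends; Zumba Power is clear from here.
HIIT Lab starts after HIIT Flow ends; HIIT Flow is clear from here.
Boxing 30 starts before HIIT Lab ends → HIIT Lab and Boxing 30 overlap.
Cardio Bootcamp starts after HIIT Lab ends.
Cardio Bootcamp starts after Boxing 30 ends.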